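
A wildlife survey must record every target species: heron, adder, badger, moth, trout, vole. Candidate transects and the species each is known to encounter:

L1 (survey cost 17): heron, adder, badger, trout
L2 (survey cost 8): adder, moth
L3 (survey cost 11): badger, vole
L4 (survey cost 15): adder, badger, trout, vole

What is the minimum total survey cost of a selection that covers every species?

36

L1, L2, L3 cover every species at survey cost 17 + 8 + 11 = 36.
Any cover uses at least 3 transects; among all covering selections none totals below 36.
Greedy by coverage-per-survey cost would pick L4, L2, L1 for 40 — worse than the optimum 36.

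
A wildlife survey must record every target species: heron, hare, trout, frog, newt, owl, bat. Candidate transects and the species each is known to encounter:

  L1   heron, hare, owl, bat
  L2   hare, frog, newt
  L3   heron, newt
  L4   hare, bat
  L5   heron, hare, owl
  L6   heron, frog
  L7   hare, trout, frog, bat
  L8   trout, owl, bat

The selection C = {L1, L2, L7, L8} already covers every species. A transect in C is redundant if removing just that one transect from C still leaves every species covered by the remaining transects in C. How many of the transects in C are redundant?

Drop L1: heron uncovered — not redundant.
Drop L2: newt uncovered — not redundant.
Drop L7: the rest still cover every species — redundant.
Drop L8: the rest still cover every species — redundant.
2 redundant: L7, L8.

2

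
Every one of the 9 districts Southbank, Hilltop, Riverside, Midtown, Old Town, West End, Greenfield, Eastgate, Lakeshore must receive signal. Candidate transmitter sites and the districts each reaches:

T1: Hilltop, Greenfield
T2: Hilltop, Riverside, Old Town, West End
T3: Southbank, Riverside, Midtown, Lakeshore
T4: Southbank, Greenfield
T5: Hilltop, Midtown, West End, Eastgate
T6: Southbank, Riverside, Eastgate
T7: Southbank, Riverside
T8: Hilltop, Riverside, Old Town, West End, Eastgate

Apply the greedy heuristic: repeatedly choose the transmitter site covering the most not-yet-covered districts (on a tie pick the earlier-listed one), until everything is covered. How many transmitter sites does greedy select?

3

Pick 1: T8 covers 5 new districts (Hilltop, Riverside, Old Town, West End, Eastgate).
Pick 2: T3 covers 3 new districts (Southbank, Midtown, Lakeshore).
Pick 3: T1 covers 1 new districts (Greenfield).
Greedy uses 3 transmitter sites.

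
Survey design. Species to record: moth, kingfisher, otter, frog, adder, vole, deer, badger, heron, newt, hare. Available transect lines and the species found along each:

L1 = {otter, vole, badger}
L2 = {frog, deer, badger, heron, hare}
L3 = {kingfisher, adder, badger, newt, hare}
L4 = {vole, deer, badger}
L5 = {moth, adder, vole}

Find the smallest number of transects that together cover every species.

L1, L2, L3, L5 together cover {moth, kingfisher, otter, frog, adder, vole, deer, badger, heron, newt, hare} — every species.
No 3 of the 5 transects cover everything (all 10 triples fall short), so 4 is minimum.

4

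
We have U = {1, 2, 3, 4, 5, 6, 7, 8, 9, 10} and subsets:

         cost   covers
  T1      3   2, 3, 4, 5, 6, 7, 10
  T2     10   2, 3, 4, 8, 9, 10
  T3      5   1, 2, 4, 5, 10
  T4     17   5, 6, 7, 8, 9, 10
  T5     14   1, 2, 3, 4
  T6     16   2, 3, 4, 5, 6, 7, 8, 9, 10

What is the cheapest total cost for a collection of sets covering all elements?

T1, T2, T3 cover every element at cost 3 + 10 + 5 = 18.
Any cover uses at least 2 sets; among all covering selections none totals below 18.

18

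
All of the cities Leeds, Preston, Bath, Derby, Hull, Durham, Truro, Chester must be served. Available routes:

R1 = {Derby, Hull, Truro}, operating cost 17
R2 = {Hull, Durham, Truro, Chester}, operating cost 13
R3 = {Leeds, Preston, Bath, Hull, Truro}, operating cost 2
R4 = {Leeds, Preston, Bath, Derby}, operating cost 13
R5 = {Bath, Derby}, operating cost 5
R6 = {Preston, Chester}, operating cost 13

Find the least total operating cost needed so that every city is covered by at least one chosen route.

R2, R3, R5 cover every city at operating cost 13 + 2 + 5 = 20.
Any cover uses at least 2 routes; among all covering selections none totals below 20.

20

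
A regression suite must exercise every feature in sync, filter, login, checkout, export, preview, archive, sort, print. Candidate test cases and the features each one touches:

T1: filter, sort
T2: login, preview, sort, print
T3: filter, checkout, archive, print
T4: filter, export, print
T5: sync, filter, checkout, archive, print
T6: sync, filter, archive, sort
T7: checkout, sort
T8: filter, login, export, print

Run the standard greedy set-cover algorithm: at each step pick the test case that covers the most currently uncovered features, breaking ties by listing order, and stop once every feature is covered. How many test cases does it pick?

3

Pick 1: T5 covers 5 new features (sync, filter, checkout, archive, print).
Pick 2: T2 covers 3 new features (login, preview, sort).
Pick 3: T4 covers 1 new features (export).
Greedy uses 3 test cases.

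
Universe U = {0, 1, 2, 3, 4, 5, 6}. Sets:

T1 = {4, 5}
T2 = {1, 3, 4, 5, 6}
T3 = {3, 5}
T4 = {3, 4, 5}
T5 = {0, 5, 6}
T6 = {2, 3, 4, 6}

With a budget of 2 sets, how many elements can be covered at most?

Choosing T2, T5 covers {0, 1, 3, 4, 5, 6} — 6 elements.
No choice of 2 sets does better; here 2 is left uncovered.

6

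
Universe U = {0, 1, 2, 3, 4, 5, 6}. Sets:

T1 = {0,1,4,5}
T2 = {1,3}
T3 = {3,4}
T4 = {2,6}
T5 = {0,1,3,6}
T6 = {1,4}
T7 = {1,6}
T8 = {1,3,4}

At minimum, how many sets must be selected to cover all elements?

3

T1, T2, T4 together cover {0, 1, 2, 3, 4, 5, 6} — every element.
No 2 of the 8 sets cover everything (all 28 pairs fall short), so 3 is minimum.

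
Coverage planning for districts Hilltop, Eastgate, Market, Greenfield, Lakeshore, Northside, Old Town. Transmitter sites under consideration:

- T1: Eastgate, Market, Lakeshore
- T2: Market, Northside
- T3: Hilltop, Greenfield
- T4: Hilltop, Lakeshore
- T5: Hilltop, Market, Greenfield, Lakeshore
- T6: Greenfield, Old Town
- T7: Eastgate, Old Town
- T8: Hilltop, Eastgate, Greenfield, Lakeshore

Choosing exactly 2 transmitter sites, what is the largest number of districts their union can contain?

6

Choosing T2, T8 covers {Hilltop, Eastgate, Market, Greenfield, Lakeshore, Northside} — 6 districts.
No choice of 2 transmitter sites does better; here Old Town is left uncovered.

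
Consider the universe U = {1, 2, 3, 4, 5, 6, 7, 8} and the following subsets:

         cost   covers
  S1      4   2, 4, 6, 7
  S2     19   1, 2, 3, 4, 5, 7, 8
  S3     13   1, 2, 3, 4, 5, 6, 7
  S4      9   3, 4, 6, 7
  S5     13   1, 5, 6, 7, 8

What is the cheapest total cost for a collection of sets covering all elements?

S1, S2 cover every element at cost 4 + 19 = 23.
Any cover uses at least 2 sets; among all covering selections none totals below 23.

23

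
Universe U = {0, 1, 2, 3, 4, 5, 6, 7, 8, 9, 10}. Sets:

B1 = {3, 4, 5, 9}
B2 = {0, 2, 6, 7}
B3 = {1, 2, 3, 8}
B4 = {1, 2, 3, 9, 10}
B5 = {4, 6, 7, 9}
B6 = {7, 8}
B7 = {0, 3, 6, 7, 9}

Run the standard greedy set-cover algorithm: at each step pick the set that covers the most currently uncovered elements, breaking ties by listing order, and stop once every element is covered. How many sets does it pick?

Pick 1: B4 covers 5 new elements (1, 2, 3, 9, 10).
Pick 2: B2 covers 3 new elements (0, 6, 7).
Pick 3: B1 covers 2 new elements (4, 5).
Pick 4: B3 covers 1 new elements (8).
Greedy uses 4 sets.

4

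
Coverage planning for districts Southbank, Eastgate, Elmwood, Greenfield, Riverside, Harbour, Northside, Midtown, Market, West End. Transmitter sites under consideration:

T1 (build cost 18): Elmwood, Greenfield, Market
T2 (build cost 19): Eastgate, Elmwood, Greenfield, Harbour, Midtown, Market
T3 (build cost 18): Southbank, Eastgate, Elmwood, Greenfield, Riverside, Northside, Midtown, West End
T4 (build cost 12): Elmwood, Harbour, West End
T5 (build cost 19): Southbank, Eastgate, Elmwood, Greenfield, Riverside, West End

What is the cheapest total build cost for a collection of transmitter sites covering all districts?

37

T2, T3 cover every district at build cost 19 + 18 = 37.
Any cover uses at least 2 transmitter sites; among all covering selections none totals below 37.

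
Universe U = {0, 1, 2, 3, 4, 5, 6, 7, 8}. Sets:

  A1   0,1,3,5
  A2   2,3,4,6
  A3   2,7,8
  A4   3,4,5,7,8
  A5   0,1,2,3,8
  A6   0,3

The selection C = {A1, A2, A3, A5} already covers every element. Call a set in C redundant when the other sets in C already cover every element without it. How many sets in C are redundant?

Drop A1: 5 uncovered — not redundant.
Drop A2: 4, 6 uncovered — not redundant.
Drop A3: 7 uncovered — not redundant.
Drop A5: the rest still cover every element — redundant.
1 redundant: A5.

1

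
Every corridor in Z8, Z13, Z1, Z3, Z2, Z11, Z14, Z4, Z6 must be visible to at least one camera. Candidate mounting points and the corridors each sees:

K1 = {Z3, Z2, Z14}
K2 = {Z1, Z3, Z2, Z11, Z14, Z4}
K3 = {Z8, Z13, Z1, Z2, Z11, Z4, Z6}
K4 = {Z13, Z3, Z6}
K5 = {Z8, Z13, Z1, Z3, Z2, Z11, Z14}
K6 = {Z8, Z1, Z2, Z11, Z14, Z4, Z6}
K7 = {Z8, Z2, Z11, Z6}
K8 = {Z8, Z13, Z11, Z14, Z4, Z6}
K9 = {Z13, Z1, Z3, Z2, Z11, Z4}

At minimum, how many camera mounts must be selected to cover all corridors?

K1, K3 together cover {Z8, Z13, Z1, Z3, Z2, Z11, Z14, Z4, Z6} — every corridor.
No single camera mount contains all 9 corridors, so 2 is optimal.

2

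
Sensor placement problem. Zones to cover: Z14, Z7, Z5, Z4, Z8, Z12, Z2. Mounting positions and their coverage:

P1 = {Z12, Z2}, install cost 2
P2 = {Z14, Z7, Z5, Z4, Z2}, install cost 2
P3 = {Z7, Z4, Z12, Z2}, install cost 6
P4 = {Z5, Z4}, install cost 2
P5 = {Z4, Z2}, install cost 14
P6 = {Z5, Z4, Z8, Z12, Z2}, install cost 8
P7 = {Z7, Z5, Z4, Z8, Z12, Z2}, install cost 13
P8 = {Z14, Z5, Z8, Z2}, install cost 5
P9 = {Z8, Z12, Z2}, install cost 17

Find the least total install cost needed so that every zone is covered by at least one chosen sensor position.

P1, P2, P8 cover every zone at install cost 2 + 2 + 5 = 9.
Any cover uses at least 2 sensor positions; among all covering selections none totals below 9.

9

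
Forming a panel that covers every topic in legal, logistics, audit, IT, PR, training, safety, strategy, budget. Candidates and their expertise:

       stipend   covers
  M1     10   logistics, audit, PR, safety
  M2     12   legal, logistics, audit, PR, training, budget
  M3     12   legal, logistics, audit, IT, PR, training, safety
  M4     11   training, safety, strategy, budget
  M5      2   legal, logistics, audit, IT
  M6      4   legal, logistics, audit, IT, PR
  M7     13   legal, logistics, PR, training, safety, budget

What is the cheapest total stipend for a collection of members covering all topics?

15

M4, M6 cover every topic at stipend 11 + 4 = 15.
Any cover uses at least 2 members; among all covering selections none totals below 15.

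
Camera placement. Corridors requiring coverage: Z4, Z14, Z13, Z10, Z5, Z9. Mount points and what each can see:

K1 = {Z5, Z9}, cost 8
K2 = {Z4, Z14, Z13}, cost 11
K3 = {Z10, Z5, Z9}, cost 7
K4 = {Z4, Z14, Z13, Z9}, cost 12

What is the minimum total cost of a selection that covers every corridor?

K2, K3 cover every corridor at cost 11 + 7 = 18.
Any cover uses at least 2 camera mounts; among all covering selections none totals below 18.

18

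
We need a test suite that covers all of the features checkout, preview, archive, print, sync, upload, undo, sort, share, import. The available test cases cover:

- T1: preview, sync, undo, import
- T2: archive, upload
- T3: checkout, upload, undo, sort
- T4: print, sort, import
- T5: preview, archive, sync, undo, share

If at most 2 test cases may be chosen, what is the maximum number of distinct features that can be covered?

8

Choosing T3, T5 covers {checkout, preview, archive, sync, upload, undo, sort, share} — 8 features.
No choice of 2 test cases does better; here print, import are left uncovered.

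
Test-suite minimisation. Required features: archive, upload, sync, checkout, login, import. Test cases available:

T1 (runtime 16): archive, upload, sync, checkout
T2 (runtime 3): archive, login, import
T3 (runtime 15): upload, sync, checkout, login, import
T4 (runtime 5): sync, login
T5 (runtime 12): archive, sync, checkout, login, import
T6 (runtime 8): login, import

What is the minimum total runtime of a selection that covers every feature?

T2, T3 cover every feature at runtime 3 + 15 = 18.
Any cover uses at least 2 test cases; among all covering selections none totals below 18.

18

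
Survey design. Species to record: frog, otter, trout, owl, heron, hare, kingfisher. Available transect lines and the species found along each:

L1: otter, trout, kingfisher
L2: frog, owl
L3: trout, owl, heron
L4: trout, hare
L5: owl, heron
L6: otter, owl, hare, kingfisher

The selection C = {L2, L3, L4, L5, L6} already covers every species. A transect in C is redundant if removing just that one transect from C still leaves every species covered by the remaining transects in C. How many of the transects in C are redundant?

Drop L2: frog uncovered — not redundant.
Drop L3: the rest still cover every species — redundant.
Drop L4: the rest still cover every species — redundant.
Drop L5: the rest still cover every species — redundant.
Drop L6: otter, kingfisher uncovered — not redundant.
3 redundant: L3, L4, L5.

3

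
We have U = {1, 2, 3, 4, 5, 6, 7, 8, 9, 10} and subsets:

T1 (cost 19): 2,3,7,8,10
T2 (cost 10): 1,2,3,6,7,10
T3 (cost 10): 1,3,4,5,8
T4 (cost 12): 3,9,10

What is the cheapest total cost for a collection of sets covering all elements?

32

T2, T3, T4 cover every element at cost 10 + 10 + 12 = 32.
Any cover uses at least 3 sets; among all covering selections none totals below 32.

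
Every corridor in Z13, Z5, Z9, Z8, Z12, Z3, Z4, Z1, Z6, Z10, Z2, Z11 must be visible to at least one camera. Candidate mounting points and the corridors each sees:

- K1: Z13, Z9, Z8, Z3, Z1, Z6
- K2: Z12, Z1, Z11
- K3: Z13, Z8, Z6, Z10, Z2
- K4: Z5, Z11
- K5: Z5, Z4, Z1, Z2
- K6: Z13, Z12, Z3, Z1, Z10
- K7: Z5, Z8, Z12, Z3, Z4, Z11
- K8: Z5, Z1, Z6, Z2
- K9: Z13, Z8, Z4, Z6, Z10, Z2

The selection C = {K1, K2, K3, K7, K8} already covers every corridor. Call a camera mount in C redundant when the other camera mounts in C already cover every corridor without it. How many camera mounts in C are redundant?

Drop K1: Z9 uncovered — not redundant.
Drop K2: the rest still cover every corridor — redundant.
Drop K3: Z10 uncovered — not redundant.
Drop K7: Z4 uncovered — not redundant.
Drop K8: the rest still cover every corridor — redundant.
2 redundant: K2, K8.

2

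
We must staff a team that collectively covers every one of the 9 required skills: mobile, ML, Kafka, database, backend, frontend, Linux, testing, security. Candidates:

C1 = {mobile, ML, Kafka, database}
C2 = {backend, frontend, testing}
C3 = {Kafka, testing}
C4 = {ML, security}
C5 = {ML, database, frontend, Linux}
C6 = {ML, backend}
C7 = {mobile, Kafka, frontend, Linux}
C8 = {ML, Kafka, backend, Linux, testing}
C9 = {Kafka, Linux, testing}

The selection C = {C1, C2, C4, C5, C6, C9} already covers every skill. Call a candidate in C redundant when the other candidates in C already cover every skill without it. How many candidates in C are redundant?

Drop C1: mobile uncovered — not redundant.
Drop C2: the rest still cover every skill — redundant.
Drop C4: security uncovered — not redundant.
Drop C5: the rest still cover every skill — redundant.
Drop C6: the rest still cover every skill — redundant.
Drop C9: the rest still cover every skill — redundant.
4 redundant: C2, C5, C6, C9.

4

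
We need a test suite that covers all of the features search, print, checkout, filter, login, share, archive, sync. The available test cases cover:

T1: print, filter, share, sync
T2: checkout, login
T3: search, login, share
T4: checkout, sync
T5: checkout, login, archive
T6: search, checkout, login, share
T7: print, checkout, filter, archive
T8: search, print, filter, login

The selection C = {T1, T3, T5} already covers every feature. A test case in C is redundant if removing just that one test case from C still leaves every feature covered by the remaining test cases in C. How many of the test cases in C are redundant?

Drop T1: print, filter, sync uncovered — not redundant.
Drop T3: search uncovered — not redundant.
Drop T5: checkout, archive uncovered — not redundant.
None of the test cases in C is redundant.

0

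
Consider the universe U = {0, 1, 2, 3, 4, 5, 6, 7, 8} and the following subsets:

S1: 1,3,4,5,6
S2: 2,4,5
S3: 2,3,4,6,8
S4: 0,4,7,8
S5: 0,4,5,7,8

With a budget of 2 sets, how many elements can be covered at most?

Choosing S1, S4 covers {0, 1, 3, 4, 5, 6, 7, 8} — 8 elements.
No choice of 2 sets does better; here 2 is left uncovered.

8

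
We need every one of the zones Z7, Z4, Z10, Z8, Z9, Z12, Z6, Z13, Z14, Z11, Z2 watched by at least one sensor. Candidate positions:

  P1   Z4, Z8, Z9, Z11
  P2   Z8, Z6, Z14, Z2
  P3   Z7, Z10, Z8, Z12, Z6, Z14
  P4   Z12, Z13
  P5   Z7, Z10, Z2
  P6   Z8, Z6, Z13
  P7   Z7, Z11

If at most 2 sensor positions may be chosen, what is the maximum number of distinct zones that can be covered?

9

Choosing P1, P3 covers {Z7, Z4, Z10, Z8, Z9, Z12, Z6, Z14, Z11} — 9 zones.
No choice of 2 sensor positions does better; here Z13, Z2 are left uncovered.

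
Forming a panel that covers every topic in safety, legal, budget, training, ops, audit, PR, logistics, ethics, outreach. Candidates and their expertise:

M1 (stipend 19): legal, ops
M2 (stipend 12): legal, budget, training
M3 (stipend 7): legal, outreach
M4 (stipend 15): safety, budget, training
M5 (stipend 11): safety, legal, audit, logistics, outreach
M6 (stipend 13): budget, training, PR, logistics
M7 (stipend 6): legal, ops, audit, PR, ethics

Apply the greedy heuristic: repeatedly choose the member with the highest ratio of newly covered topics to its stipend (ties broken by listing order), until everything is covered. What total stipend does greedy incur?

Pick 1: M7 adds 5 new (legal, ops, audit, PR, ethics) at stipend 6 (ratio 5/6).
Pick 2: M5 adds 3 new (safety, logistics, outreach) at stipend 11 (ratio 3/11).
Pick 3: M2 adds 2 new (budget, training) at stipend 12 (ratio 2/12).
Greedy total stipend: 6 + 11 + 12 = 29.

29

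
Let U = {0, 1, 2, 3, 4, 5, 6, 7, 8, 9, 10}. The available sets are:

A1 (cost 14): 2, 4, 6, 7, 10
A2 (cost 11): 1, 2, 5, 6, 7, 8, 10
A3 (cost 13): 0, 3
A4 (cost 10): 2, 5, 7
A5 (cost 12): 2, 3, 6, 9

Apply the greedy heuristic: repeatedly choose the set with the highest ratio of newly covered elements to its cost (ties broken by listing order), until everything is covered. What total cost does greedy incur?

Pick 1: A2 adds 7 new (1, 2, 5, 6, 7, 8, 10) at cost 11 (ratio 7/11).
Pick 2: A5 adds 2 new (3, 9) at cost 12 (ratio 2/12).
Pick 3: A3 adds 1 new (0) at cost 13 (ratio 1/13).
Pick 4: A1 adds 1 new (4) at cost 14 (ratio 1/14).
Greedy total cost: 11 + 12 + 13 + 14 = 50.

50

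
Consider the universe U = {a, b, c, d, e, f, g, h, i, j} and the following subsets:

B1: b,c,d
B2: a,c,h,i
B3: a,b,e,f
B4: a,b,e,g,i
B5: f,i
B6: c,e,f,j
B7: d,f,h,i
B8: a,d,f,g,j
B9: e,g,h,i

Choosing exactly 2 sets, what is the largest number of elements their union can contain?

Choosing B2, B8 covers {a, c, d, f, g, h, i, j} — 8 elements.
No choice of 2 sets does better; here b, e are left uncovered.

8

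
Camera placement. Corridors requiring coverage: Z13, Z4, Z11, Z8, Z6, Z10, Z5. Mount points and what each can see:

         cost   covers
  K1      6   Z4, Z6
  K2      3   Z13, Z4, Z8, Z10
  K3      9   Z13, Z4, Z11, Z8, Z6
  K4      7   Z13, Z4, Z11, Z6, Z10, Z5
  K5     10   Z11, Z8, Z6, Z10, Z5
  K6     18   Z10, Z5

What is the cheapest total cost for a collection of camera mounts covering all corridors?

K2, K4 cover every corridor at cost 3 + 7 = 10.
Any cover uses at least 2 camera mounts; among all covering selections none totals below 10.

10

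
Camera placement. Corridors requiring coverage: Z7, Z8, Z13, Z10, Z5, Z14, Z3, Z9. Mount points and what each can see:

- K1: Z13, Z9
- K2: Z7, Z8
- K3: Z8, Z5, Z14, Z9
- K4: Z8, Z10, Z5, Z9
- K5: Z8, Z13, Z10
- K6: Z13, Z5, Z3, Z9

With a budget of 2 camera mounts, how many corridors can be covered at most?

6

Choosing K2, K6 covers {Z7, Z8, Z13, Z5, Z3, Z9} — 6 corridors.
No choice of 2 camera mounts does better; here Z10, Z14 are left uncovered.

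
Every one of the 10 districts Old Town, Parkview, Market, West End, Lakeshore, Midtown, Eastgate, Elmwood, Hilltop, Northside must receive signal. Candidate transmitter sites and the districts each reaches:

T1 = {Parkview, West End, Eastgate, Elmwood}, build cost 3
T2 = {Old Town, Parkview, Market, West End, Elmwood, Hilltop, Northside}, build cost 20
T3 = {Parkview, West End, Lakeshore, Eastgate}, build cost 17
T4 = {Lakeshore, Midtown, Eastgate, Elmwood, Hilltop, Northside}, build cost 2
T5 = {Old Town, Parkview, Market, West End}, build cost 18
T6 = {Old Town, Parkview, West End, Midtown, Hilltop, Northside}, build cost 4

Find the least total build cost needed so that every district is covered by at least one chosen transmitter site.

20

T4, T5 cover every district at build cost 2 + 18 = 20.
Any cover uses at least 2 transmitter sites; among all covering selections none totals below 20.
Greedy by coverage-per-build cost would pick T4, T6, T5 for 24 — worse than the optimum 20.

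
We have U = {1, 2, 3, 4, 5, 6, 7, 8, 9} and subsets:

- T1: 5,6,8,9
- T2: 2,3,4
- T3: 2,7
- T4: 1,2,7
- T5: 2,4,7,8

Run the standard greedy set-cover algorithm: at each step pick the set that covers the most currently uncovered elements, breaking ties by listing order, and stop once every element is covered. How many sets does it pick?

Pick 1: T1 covers 4 new elements (5, 6, 8, 9).
Pick 2: T2 covers 3 new elements (2, 3, 4).
Pick 3: T4 covers 2 new elements (1, 7).
Greedy uses 3 sets.

3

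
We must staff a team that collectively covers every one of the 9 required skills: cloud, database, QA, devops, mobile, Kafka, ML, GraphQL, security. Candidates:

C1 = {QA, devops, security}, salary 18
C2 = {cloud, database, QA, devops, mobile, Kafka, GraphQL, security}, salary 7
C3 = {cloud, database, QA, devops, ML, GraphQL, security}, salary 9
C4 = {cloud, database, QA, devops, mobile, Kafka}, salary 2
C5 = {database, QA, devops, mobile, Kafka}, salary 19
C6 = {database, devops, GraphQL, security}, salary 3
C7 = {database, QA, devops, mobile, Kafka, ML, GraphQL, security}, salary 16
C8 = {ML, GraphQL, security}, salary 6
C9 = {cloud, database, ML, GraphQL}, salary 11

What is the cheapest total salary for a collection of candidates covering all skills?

C4, C8 cover every skill at salary 2 + 6 = 8.
Any cover uses at least 2 candidates; among all covering selections none totals below 8.

8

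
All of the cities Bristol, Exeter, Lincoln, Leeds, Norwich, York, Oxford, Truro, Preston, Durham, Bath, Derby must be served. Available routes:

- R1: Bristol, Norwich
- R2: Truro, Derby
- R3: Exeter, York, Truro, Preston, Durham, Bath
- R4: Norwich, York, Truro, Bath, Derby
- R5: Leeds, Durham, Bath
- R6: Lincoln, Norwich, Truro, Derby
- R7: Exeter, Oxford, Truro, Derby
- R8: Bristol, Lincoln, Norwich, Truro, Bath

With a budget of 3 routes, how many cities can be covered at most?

11

Choosing R3, R7, R8 covers {Bristol, Exeter, Lincoln, Norwich, York, Oxford, Truro, Preston, Durham, Bath, Derby} — 11 cities.
No choice of 3 routes does better; here Leeds is left uncovered.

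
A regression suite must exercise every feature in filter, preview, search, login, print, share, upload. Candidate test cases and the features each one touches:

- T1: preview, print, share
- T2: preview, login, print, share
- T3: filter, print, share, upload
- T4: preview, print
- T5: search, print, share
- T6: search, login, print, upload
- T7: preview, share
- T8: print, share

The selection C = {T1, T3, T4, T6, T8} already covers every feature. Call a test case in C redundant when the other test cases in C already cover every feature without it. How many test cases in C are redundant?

3

Drop T1: the rest still cover every feature — redundant.
Drop T3: filter uncovered — not redundant.
Drop T4: the rest still cover every feature — redundant.
Drop T6: search, login uncovered — not redundant.
Drop T8: the rest still cover every feature — redundant.
3 redundant: T1, T4, T8.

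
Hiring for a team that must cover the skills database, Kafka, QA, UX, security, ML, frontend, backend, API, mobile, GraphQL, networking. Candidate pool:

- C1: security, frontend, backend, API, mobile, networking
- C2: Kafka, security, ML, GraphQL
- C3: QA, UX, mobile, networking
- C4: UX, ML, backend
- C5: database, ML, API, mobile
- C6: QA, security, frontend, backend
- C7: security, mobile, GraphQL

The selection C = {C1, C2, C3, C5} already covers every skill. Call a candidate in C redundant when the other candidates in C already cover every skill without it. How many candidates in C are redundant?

0

Drop C1: frontend, backend uncovered — not redundant.
Drop C2: Kafka, GraphQL uncovered — not redundant.
Drop C3: QA, UX uncovered — not redundant.
Drop C5: database uncovered — not redundant.
None of the candidates in C is redundant.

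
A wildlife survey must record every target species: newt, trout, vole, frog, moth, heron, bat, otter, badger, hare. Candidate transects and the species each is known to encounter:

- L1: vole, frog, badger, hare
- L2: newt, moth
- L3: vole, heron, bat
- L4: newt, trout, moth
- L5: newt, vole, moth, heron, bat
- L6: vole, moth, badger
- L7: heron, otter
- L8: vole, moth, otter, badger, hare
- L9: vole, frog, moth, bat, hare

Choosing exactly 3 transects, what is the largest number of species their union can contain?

9

Choosing L1, L3, L4 covers {newt, trout, vole, frog, moth, heron, bat, badger, hare} — 9 species.
No choice of 3 transects does better; here otter is left uncovered.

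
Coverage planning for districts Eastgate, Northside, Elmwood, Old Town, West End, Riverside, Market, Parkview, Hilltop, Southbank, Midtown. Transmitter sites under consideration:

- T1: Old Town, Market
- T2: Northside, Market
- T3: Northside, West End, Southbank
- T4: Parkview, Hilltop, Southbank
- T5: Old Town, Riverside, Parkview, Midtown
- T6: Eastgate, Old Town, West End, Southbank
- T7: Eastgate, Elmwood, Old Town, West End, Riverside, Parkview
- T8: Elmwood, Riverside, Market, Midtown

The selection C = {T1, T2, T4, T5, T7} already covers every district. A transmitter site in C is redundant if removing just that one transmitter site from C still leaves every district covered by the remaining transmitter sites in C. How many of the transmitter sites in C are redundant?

Drop T1: the rest still cover every district — redundant.
Drop T2: Northside uncovered — not redundant.
Drop T4: Hilltop, Southbank uncovered — not redundant.
Drop T5: Midtown uncovered — not redundant.
Drop T7: Eastgate, Elmwood, West End uncovered — not redundant.
1 redundant: T1.

1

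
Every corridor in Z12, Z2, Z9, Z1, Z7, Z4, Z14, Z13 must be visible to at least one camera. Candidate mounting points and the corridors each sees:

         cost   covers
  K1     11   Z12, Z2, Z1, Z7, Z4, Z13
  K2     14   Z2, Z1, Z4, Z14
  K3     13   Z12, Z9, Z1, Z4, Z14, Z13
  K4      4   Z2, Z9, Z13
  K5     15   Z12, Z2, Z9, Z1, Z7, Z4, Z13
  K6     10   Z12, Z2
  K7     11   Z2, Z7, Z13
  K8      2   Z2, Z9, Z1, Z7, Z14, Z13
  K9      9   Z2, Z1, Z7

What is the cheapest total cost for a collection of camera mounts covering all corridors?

13

K1, K8 cover every corridor at cost 11 + 2 = 13.
Any cover uses at least 2 camera mounts; among all covering selections none totals below 13.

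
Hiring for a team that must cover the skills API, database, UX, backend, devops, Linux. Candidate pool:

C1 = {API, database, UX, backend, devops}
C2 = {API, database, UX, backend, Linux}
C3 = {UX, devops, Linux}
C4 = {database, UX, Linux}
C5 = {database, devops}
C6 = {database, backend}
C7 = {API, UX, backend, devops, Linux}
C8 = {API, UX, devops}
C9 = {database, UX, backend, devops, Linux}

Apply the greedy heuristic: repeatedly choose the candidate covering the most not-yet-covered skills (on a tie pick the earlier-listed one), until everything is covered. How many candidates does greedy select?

Pick 1: C1 covers 5 new skills (API, database, UX, backend, devops).
Pick 2: C2 covers 1 new skills (Linux).
Greedy uses 2 candidates.

2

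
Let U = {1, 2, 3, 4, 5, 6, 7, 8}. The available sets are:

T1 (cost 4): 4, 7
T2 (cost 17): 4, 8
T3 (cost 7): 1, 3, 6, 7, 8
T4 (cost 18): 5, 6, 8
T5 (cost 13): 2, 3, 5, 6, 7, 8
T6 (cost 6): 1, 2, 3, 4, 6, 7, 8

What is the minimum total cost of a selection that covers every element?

T5, T6 cover every element at cost 13 + 6 = 19.
Any cover uses at least 2 sets; among all covering selections none totals below 19.

19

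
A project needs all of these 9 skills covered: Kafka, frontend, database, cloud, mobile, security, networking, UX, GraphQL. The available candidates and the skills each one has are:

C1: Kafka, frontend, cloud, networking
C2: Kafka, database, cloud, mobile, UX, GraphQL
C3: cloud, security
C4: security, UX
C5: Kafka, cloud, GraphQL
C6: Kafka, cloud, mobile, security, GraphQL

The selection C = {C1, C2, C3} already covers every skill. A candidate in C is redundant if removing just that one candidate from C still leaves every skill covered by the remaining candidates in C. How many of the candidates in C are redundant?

Drop C1: frontend, networking uncovered — not redundant.
Drop C2: database, mobile, UX, GraphQL uncovered — not redundant.
Drop C3: security uncovered — not redundant.
None of the candidates in C is redundant.

0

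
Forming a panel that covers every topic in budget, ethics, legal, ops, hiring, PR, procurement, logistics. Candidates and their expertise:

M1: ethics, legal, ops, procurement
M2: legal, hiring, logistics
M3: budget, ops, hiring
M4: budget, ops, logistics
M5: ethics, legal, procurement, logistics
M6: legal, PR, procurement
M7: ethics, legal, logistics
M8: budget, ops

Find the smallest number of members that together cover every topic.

3

M3, M5, M6 together cover {budget, ethics, legal, ops, hiring, PR, procurement, logistics} — every topic.
No 2 of the 8 members cover everything (all 28 pairs fall short), so 3 is minimum.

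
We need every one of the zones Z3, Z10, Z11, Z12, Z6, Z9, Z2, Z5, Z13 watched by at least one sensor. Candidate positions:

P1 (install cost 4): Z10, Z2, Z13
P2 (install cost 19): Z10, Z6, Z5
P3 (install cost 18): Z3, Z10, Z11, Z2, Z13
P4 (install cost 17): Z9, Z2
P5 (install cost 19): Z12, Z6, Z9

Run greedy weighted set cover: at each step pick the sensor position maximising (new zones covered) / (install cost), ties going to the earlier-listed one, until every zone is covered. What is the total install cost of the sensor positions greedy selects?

Pick 1: P1 adds 3 new (Z10, Z2, Z13) at install cost 4 (ratio 3/4).
Pick 2: P5 adds 3 new (Z12, Z6, Z9) at install cost 19 (ratio 3/19).
Pick 3: P3 adds 2 new (Z3, Z11) at install cost 18 (ratio 2/18).
Pick 4: P2 adds 1 new (Z5) at install cost 19 (ratio 1/19).
Greedy total install cost: 4 + 19 + 18 + 19 = 60. (The true optimum is 56, so greedy overshoots here.)

60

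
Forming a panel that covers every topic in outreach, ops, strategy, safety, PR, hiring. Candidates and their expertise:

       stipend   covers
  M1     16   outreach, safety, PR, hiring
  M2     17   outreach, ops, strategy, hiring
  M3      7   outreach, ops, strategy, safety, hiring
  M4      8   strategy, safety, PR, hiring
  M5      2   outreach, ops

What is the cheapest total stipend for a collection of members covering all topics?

10

M4, M5 cover every topic at stipend 8 + 2 = 10.
Any cover uses at least 2 members; among all covering selections none totals below 10.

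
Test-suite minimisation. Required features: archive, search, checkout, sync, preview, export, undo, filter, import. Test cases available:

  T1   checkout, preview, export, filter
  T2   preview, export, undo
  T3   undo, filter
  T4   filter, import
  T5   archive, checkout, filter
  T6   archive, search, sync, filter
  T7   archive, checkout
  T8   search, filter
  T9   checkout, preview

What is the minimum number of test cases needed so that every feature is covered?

T1, T2, T4, T6 together cover {archive, search, checkout, sync, preview, export, undo, filter, import} — every feature.
No 3 of the 9 test cases cover everything (all 84 triples fall short), so 4 is minimum.

4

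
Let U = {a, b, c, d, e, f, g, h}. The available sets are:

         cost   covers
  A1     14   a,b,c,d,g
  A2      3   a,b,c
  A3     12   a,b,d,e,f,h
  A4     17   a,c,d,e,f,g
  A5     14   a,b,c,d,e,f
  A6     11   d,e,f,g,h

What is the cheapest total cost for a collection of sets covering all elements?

14

A2, A6 cover every element at cost 3 + 11 = 14.
Any cover uses at least 2 sets; among all covering selections none totals below 14.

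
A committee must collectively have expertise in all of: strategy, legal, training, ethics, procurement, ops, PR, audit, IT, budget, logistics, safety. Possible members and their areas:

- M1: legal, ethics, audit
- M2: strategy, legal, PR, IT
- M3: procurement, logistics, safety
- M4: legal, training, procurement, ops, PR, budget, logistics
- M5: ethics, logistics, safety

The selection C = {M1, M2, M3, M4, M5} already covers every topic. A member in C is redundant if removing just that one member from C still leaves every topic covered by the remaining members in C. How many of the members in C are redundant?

Drop M1: audit uncovered — not redundant.
Drop M2: strategy, IT uncovered — not redundant.
Drop M3: the rest still cover every topic — redundant.
Drop M4: training, ops, budget uncovered — not redundant.
Drop M5: the rest still cover every topic — redundant.
2 redundant: M3, M5.

2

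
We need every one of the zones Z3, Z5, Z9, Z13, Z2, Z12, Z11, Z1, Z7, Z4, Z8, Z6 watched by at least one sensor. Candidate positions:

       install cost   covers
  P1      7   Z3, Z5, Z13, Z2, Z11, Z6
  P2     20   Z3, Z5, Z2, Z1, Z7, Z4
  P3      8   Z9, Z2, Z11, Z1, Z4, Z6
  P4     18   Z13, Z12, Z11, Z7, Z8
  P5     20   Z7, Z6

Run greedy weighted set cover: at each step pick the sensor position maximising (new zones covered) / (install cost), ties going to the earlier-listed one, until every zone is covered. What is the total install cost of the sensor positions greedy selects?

33

Pick 1: P1 adds 6 new (Z3, Z5, Z13, Z2, Z11, Z6) at install cost 7 (ratio 6/7).
Pick 2: P3 adds 3 new (Z9, Z1, Z4) at install cost 8 (ratio 3/8).
Pick 3: P4 adds 3 new (Z12, Z7, Z8) at install cost 18 (ratio 3/18).
Greedy total install cost: 7 + 8 + 18 = 33.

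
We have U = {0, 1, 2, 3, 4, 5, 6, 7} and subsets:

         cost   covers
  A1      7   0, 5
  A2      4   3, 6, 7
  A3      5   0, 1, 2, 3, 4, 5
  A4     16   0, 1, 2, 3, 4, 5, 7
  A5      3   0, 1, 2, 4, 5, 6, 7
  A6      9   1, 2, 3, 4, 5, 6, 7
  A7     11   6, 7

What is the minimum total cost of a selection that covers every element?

A2, A5 cover every element at cost 4 + 3 = 7.
Any cover uses at least 2 sets; among all covering selections none totals below 7.

7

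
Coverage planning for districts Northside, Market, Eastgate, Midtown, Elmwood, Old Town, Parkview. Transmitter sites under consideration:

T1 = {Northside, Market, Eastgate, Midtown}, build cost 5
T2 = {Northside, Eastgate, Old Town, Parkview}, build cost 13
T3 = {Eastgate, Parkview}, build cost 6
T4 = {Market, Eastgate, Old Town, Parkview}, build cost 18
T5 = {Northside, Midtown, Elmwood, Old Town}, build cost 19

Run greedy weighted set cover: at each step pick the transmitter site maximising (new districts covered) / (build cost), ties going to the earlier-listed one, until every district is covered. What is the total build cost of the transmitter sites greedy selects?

Pick 1: T1 adds 4 new (Northside, Market, Eastgate, Midtown) at build cost 5 (ratio 4/5).
Pick 2: T3 adds 1 new (Parkview) at build cost 6 (ratio 1/6).
Pick 3: T5 adds 2 new (Elmwood, Old Town) at build cost 19 (ratio 2/19).
Greedy total build cost: 5 + 6 + 19 = 30.

30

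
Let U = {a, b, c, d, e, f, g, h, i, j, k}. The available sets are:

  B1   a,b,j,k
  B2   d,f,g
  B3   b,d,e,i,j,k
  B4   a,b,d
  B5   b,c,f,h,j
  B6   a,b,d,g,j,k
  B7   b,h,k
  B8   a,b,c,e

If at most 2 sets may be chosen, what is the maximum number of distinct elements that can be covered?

9

Choosing B3, B5 covers {b, c, d, e, f, h, i, j, k} — 9 elements.
No choice of 2 sets does better; here a, g are left uncovered.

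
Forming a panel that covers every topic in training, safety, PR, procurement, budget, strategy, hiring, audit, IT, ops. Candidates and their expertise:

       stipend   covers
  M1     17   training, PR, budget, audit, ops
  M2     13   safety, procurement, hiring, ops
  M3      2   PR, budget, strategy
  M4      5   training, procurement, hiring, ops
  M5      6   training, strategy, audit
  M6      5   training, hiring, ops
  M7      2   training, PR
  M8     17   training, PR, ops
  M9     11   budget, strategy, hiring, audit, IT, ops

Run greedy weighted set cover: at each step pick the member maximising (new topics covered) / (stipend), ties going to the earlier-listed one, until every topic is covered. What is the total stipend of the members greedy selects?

31

Pick 1: M3 adds 3 new (PR, budget, strategy) at stipend 2 (ratio 3/2).
Pick 2: M4 adds 4 new (training, procurement, hiring, ops) at stipend 5 (ratio 4/5).
Pick 3: M9 adds 2 new (audit, IT) at stipend 11 (ratio 2/11).
Pick 4: M2 adds 1 new (safety) at stipend 13 (ratio 1/13).
Greedy total stipend: 2 + 5 + 11 + 13 = 31. (The true optimum is 26, so greedy overshoots here.)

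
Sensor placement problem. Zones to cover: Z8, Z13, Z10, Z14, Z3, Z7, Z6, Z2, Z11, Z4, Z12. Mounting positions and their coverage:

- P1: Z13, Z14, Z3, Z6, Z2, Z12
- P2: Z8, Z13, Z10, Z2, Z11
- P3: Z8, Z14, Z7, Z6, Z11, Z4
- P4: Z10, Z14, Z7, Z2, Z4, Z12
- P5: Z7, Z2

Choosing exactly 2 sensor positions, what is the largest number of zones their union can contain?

Choosing P1, P3 covers {Z8, Z13, Z14, Z3, Z7, Z6, Z2, Z11, Z4, Z12} — 10 zones.
No choice of 2 sensor positions does better; here Z10 is left uncovered.

10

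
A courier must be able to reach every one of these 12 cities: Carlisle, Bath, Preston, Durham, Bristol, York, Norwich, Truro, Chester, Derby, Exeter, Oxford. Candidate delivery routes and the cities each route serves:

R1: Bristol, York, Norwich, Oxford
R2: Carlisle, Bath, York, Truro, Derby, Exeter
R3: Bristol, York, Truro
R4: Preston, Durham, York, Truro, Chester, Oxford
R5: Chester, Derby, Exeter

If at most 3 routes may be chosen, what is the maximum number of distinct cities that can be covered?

Choosing R1, R2, R4 covers {Carlisle, Bath, Preston, Durham, Bristol, York, Norwich, Truro, Chester, Derby, Exeter, Oxford} — 12 cities.
That is all 12 cities.

12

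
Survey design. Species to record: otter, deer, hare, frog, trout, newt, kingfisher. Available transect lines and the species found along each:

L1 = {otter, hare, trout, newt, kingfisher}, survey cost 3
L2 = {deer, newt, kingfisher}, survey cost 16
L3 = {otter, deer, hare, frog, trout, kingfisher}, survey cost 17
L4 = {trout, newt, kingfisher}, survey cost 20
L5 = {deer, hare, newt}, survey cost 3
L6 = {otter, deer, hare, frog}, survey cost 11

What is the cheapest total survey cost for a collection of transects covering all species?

L1, L6 cover every species at survey cost 3 + 11 = 14.
Any cover uses at least 2 transects; among all covering selections none totals below 14.
Greedy by coverage-per-survey cost would pick L1, L5, L6 for 17 — worse than the optimum 14.

14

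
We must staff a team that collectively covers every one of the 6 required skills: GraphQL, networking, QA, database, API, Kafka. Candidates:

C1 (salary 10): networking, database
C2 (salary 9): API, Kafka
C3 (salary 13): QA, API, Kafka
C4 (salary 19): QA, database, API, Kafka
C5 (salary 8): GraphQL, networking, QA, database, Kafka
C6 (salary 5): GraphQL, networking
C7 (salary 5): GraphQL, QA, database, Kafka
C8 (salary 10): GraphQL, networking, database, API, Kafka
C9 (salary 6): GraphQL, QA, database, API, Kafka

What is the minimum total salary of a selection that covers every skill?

11

C6, C9 cover every skill at salary 5 + 6 = 11.
Any cover uses at least 2 candidates; among all covering selections none totals below 11.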